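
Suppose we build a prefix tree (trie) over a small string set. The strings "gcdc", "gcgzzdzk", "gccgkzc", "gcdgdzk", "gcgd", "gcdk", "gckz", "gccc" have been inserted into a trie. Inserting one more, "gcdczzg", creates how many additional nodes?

3

The longest prefix of "gcdczzg" already in the trie is "gcdc" (length 4).
Each of the 3 remaining characters creates one node.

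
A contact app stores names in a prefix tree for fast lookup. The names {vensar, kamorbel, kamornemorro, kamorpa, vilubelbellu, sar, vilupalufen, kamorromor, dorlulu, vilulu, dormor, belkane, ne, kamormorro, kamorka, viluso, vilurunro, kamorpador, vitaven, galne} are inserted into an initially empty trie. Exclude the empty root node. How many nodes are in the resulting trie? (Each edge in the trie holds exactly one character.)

Trace insertions, counting only characters that open a new branch:
  "vensar" → 6 new (v, e, n, s, a, r)
  "kamorbel" → 8 new (k, a, m, o, r, b, e, l)
  "kamornemorro" → prefix "kamor" already present; 7 new (n, e, m, o, r, r, o)
  "kamorpa" → prefix "kamor" already present; 2 new (p, a)
  "vilubelbellu" → prefix "v" already present; 11 new (i, l, u, b, e, l, b, e, l, l, u)
  "sar" → 3 new (s, a, r)
  "vilupalufen" → prefix "vilu" already present; 7 new (p, a, l, u, f, e, n)
  "kamorromor" → prefix "kamor" already present; 5 new (r, o, m, o, r)
  "dorlulu" → 7 new (d, o, r, l, u, l, u)
  "vilulu" → prefix "vilu" already present; 2 new (l, u)
  "dormor" → prefix "dor" already present; 3 new (m, o, r)
  "belkane" → 7 new (b, e, l, k, a, n, e)
  "ne" → 2 new (n, e)
  "kamormorro" → prefix "kamor" already present; 5 new (m, o, r, r, o)
  "kamorka" → prefix "kamor" already present; 2 new (k, a)
  "viluso" → prefix "vilu" already present; 2 new (s, o)
  "vilurunro" → prefix "vilu" already present; 5 new (r, u, n, r, o)
  "kamorpador" → prefix "kamorpa" already present; 3 new (d, o, r)
  "vitaven" → prefix "vi" already present; 5 new (t, a, v, e, n)
  "galne" → 5 new (g, a, l, n, e)
Total nodes = 6 + 8 + 7 + 2 + 11 + 3 + 7 + 5 + 7 + 2 + 3 + 7 + 2 + 5 + 2 + 2 + 5 + 3 + 5 + 5 = 97

97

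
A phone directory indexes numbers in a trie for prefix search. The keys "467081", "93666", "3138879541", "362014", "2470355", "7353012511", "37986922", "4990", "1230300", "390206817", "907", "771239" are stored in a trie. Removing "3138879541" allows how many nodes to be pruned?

9

After clearing the end-marker at "3138879541", prune upward until reaching a node still needed by another word.
The suffix "138879541" (9 nodes) is used only by "3138879541"; the node for "3" still has the child "6", so pruning stops there.
Nodes removed: 9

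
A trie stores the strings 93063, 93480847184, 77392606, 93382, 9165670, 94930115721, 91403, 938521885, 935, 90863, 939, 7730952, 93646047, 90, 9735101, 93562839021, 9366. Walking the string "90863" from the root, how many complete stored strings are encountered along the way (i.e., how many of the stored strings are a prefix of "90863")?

2

Check each prefix of "90863" against the stored set — each match is an end-marker on the path.
Prefixes of the query that are stored words: "90", "90863"
Count: 2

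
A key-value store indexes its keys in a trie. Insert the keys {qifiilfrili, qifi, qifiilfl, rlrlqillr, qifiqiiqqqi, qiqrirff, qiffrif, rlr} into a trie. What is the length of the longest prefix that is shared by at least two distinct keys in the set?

The deepest shared node is where two words last agree before diverging.
e.g. "qifiilfl" and "qifiilfrili" share the prefix "qifiilf" of length 7; no pair shares a longer one.
Longest shared-prefix length: 7

7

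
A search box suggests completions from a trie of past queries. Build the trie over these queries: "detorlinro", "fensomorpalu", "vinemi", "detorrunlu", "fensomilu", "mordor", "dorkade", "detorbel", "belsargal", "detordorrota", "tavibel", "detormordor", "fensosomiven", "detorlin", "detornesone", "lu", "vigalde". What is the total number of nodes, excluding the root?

Count nodes per top-level branch (shared prefixes stored once):
  'b'-branch (belsargal): 9 nodes
  'd'-branch (detorbel, detordorrota, detorlin, detorlinro, detormordor, detornesone, detorrunlu, dorkade): 43 nodes
  'f'-branch (fensomilu, fensomorpalu, fensosomiven): 22 nodes
  'l'-branch (lu): 2 nodes
  'm'-branch (mordor): 6 nodes
  't'-branch (tavibel): 7 nodes
  'v'-branch (vigalde, vinemi): 11 nodes
Sum: 100

100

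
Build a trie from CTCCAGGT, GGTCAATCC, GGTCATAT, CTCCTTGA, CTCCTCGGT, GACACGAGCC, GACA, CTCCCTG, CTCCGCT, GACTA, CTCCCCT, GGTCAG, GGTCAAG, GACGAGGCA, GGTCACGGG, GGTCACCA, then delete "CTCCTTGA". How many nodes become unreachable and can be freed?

3

A node on "CTCCTTGA"'s path can go only if nothing else ends at it or branches off below it.
The suffix "TGA" (3 nodes) is used only by "CTCCTTGA"; the node for "CTCCT" still has the child "C", so pruning stops there.
Nodes removed: 3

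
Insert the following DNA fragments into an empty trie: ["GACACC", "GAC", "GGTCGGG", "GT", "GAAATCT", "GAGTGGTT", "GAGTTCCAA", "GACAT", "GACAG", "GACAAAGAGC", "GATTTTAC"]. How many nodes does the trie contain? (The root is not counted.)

For each word, the new-node count is its length minus the longest prefix already in the trie:
  "GACACC" → 6 new (G, A, C, A, C, C)
  "GAC" → prefix "GAC" already present; 0 new (none)
  "GGTCGGG" → prefix "G" already present; 6 new (G, T, C, G, G, G)
  "GT" → prefix "G" already present; 1 new (T)
  "GAAATCT" → prefix "GA" already present; 5 new (A, A, T, C, T)
  "GAGTGGTT" → prefix "GA" already present; 6 new (G, T, G, G, T, T)
  "GAGTTCCAA" → prefix "GAGT" already present; 5 new (T, C, C, A, A)
  "GACAT" → prefix "GACA" already present; 1 new (T)
  "GACAG" → prefix "GACA" already present; 1 new (G)
  "GACAAAGAGC" → prefix "GACA" already present; 6 new (A, A, G, A, G, C)
  "GATTTTAC" → prefix "GA" already present; 6 new (T, T, T, T, A, C)
Total nodes = 6 + 0 + 6 + 1 + 5 + 6 + 5 + 1 + 1 + 6 + 6 = 43

43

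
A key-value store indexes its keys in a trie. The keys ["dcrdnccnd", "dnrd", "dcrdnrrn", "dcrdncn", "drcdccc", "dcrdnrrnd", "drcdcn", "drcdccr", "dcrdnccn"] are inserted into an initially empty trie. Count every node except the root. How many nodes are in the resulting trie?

25

Trie structure (* marks end of a word):
(root)
└─ d
   ├─ c
   │  └─ r
   │     └─ d
   │        └─ n
   │           ├─ c
   │           │  ├─ c
   │           │  │  └─ n *
   │           │  │     └─ d *
   │           │  └─ n *
   │           └─ r
   │              └─ r
   │                 └─ n *
   │                    └─ d *
   ├─ n
   │  └─ r
   │     └─ d *
   └─ r
      └─ c
         └─ d
            └─ c
               ├─ c
               │  ├─ c *
               │  └─ r *
               └─ n *
Counting every labelled node above: 25.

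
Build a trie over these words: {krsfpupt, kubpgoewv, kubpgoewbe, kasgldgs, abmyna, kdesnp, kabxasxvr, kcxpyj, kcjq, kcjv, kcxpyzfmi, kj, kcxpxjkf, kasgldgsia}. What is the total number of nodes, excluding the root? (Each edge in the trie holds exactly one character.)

62

Count nodes per top-level branch (shared prefixes stored once):
  'a'-branch (abmyna): 6 nodes
  'k'-branch (kabxasxvr, kasgldgs, kasgldgsia, kcjq, kcjv, kcxpxjkf, kcxpyj, kcxpyzfmi, kdesnp, kj, krsfpupt, kubpgoewbe, kubpgoewv): 56 nodes
Sum: 62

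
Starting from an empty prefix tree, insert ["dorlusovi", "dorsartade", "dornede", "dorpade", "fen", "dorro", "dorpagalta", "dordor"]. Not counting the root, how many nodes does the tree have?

Trie structure (* marks end of a word):
(root)
├─ d
│  └─ o
│     └─ r
│        ├─ d
│        │  └─ o
│        │     └─ r *
│        ├─ l
│        │  └─ u
│        │     └─ s
│        │        └─ o
│        │           └─ v
│        │              └─ i *
│        ├─ n
│        │  └─ e
│        │     └─ d
│        │        └─ e *
│        ├─ p
│        │  └─ a
│        │     ├─ d
│        │     │  └─ e *
│        │     └─ g
│        │        └─ a
│        │           └─ l
│        │              └─ t
│        │                 └─ a *
│        ├─ r
│        │  └─ o *
│        └─ s
│           └─ a
│              └─ r
│                 └─ t
│                    └─ a
│                       └─ d
│                          └─ e *
└─ f
   └─ e
      └─ n *
Counting every labelled node above: 37.

37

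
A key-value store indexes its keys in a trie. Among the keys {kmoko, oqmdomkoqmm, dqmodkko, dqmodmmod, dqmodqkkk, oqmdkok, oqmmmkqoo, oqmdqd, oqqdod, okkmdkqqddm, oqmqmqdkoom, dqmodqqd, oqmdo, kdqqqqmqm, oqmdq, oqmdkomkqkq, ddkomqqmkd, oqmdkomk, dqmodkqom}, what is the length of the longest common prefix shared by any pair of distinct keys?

8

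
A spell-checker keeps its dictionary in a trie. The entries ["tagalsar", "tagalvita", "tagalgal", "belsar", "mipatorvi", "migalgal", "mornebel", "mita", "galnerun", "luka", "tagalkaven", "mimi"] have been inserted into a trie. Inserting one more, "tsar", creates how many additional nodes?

Walking "tsar" from the root, the first 1 characters ("t") follow existing edges; "s" is the first miss.
Each of the 3 remaining characters creates one node.

3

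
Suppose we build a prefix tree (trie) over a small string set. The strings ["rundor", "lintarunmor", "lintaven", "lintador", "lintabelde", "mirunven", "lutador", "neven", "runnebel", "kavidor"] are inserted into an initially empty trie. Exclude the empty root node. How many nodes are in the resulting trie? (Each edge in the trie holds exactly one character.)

Insert word by word; a character creates a node only if that edge doesn't already exist:
  "rundor" → 6 new (r, u, n, d, o, r)
  "lintarunmor" → 11 new (l, i, n, t, a, r, u, n, m, o, r)
  "lintaven" → prefix "linta" already present; 3 new (v, e, n)
  "lintador" → prefix "linta" already present; 3 new (d, o, r)
  "lintabelde" → prefix "linta" already present; 5 new (b, e, l, d, e)
  "mirunven" → 8 new (m, i, r, u, n, v, e, n)
  "lutador" → prefix "l" already present; 6 new (u, t, a, d, o, r)
  "neven" → 5 new (n, e, v, e, n)
  "runnebel" → prefix "run" already present; 5 new (n, e, b, e, l)
  "kavidor" → 7 new (k, a, v, i, d, o, r)
Total nodes = 6 + 11 + 3 + 3 + 5 + 8 + 6 + 5 + 5 + 7 = 59

59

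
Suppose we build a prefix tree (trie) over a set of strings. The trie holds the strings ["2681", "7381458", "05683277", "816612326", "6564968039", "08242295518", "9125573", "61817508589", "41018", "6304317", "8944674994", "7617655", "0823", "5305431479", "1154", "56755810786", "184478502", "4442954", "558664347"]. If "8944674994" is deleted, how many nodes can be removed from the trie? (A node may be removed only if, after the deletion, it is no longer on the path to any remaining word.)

A node on "8944674994"'s path can go only if nothing else ends at it or branches off below it.
The suffix "944674994" (9 nodes) is used only by "8944674994"; the node for "8" still has the child "1", so pruning stops there.
Nodes removed: 9

9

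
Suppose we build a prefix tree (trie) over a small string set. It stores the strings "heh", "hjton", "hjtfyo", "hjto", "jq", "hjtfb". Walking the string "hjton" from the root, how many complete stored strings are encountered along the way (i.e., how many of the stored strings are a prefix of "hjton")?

Walk "hjton" from the root; an end-of-word marker is hit whenever a stored word is a prefix of "hjton".
Prefixes of the query that are stored words: "hjto", "hjton"
Count: 2

2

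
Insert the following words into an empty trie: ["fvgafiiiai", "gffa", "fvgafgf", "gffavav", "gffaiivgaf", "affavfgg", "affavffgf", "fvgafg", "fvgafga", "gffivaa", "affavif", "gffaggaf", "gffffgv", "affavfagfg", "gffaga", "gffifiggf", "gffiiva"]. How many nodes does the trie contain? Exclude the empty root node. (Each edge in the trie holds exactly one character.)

Count nodes per top-level branch (shared prefixes stored once):
  'a'-branch (affavfagfg, affavffgf, affavfgg, affavif): 17 nodes
  'f'-branch (fvgafg, fvgafga, fvgafgf, fvgafiiiai): 13 nodes
  'g'-branch (gffa, gffaga, gffaggaf, gffaiivgaf, gffavav, gffffgv, gffifiggf, gffiiva, gffivaa): 34 nodes
Sum: 64

64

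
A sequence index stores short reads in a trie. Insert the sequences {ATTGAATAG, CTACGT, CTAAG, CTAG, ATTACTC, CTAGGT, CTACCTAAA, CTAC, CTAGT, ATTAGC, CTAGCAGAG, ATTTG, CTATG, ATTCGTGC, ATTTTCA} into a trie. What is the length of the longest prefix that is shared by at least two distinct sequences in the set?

4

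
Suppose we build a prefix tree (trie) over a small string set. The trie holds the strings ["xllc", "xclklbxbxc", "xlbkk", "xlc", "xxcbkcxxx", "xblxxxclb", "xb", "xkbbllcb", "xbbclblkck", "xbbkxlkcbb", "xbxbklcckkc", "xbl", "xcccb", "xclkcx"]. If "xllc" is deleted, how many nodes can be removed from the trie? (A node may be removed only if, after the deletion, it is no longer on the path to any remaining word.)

After clearing the end-marker at "xllc", prune upward until reaching a node still needed by another word.
The suffix "lc" (2 nodes) is used only by "xllc"; the node for "xl" still has the child "b", so pruning stops there.
Nodes removed: 2

2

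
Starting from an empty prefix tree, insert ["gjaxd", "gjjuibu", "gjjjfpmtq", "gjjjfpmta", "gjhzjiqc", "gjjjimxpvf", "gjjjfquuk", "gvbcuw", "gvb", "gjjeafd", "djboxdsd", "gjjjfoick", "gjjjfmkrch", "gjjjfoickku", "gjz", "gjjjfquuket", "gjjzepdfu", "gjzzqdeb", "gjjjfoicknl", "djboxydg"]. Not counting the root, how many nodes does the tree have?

80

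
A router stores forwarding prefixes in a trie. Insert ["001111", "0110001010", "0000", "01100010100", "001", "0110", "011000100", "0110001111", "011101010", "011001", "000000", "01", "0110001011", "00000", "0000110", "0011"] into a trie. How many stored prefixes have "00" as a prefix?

Traverse to the node for "00", then collect every word in that subtree.
Words under "00": 0000, 00000, 000000, 0000110, 001, 0011, 001111
Count: 7

7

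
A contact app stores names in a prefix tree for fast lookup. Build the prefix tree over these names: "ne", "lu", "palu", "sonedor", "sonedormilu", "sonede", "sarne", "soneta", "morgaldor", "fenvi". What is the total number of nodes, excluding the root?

40

Count nodes per top-level branch (shared prefixes stored once):
  'f'-branch (fenvi): 5 nodes
  'l'-branch (lu): 2 nodes
  'm'-branch (morgaldor): 9 nodes
  'n'-branch (ne): 2 nodes
  'p'-branch (palu): 4 nodes
  's'-branch (sarne, sonede, sonedor, sonedormilu, soneta): 18 nodes
Sum: 40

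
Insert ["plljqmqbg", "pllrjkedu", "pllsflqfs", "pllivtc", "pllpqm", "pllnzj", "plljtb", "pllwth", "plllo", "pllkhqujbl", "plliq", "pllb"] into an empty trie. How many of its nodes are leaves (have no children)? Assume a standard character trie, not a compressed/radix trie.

A leaf is a node with no children — equivalently, the end of a word that is not a proper prefix of any other stored word.
Those words: "pllb", "plliq", "pllivtc", "plljqmqbg", "plljtb", "pllkhqujbl", "plllo", "pllnzj", "pllpqm", "pllrjkedu", "pllsflqfs", "pllwth"
Leaf count: 12

12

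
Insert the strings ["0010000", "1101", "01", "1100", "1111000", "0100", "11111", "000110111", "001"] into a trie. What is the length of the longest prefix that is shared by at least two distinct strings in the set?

4

Equivalently: take the maximum, over all pairs, of their longest common prefix length.
e.g. "1111000" and "11111" share the prefix "1111" of length 4; no pair shares a longer one.
Longest shared-prefix length: 4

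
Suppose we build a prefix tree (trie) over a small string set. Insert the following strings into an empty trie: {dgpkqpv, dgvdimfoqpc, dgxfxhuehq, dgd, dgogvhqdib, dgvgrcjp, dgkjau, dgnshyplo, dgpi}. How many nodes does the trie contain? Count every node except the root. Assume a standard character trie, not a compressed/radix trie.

50

Insert word by word; a character creates a node only if that edge doesn't already exist:
  "dgpkqpv" → 7 new (d, g, p, k, q, p, v)
  "dgvdimfoqpc" → prefix "dg" already present; 9 new (v, d, i, m, f, o, q, p, c)
  "dgxfxhuehq" → prefix "dg" already present; 8 new (x, f, x, h, u, e, h, q)
  "dgd" → prefix "dg" already present; 1 new (d)
  "dgogvhqdib" → prefix "dg" already present; 8 new (o, g, v, h, q, d, i, b)
  "dgvgrcjp" → prefix "dgv" already present; 5 new (g, r, c, j, p)
  "dgkjau" → prefix "dg" already present; 4 new (k, j, a, u)
  "dgnshyplo" → prefix "dg" already present; 7 new (n, s, h, y, p, l, o)
  "dgpi" → prefix "dgp" already present; 1 new (i)
Total nodes = 7 + 9 + 8 + 1 + 8 + 5 + 4 + 7 + 1 = 50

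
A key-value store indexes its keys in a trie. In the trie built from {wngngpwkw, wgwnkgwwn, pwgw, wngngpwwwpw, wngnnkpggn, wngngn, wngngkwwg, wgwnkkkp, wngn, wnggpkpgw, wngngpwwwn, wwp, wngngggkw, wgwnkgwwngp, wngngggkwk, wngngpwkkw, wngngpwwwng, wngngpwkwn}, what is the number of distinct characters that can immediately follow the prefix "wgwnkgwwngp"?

Follow the path "wgwnkgwwngp" to its node, then look at its outgoing edges.
No stored string extends past "wgwnkgwwngp".
That node has 0 child edges.

0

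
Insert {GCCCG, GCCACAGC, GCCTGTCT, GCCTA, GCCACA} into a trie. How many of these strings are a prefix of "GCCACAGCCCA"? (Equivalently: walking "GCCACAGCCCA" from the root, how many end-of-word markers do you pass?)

2

Check each prefix of "GCCACAGCCCA" against the stored set — each match is an end-marker on the path.
Prefixes of the query that are stored words: "GCCACA", "GCCACAGC"
Count: 2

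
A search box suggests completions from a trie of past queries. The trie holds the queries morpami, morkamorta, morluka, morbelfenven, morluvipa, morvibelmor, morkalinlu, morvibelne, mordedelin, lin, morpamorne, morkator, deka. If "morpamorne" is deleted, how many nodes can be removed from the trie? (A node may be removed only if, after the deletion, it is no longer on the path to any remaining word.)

A node on "morpamorne"'s path can go only if nothing else ends at it or branches off below it.
The suffix "orne" (4 nodes) is used only by "morpamorne"; the node for "morpam" still has the child "i", so pruning stops there.
Nodes removed: 4

4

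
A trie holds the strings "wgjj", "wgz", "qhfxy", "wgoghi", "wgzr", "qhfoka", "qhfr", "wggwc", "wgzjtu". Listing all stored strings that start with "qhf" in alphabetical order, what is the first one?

qhfoka

DFS of the "qhf" subtree visits, in order: "qhfoka", "qhfr", "qhfxy"
The 1st is qhfoka.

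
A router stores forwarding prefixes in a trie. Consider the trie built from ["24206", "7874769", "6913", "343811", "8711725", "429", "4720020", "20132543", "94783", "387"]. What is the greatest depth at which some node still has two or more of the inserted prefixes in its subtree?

1

Look for the deepest trie node that still has at least two words in its subtree.
e.g. "20132543" and "24206" share the prefix "2" of length 1; no pair shares a longer one.
Longest shared-prefix length: 1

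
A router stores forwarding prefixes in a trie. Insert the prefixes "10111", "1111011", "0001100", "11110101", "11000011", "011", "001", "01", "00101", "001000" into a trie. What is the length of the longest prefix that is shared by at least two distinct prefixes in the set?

The deepest shared node is where two words last agree before diverging.
e.g. "11110101" and "1111011" share the prefix "111101" of length 6; no pair shares a longer one.
Longest shared-prefix length: 6

6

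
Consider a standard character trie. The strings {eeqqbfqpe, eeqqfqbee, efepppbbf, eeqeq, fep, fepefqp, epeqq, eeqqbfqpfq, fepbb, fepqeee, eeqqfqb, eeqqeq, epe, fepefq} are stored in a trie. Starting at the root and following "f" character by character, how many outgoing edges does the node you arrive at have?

1

Follow the path "f" to its node, then look at its outgoing edges.
Distinct next characters after "f": e.
That node has 1 child edge.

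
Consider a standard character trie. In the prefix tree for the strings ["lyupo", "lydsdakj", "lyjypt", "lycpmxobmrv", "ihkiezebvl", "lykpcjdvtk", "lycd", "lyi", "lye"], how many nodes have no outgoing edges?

9

A leaf is a node with no children — equivalently, the end of a word that is not a proper prefix of any other stored word.
Those words: "ihkiezebvl", "lycd", "lycpmxobmrv", "lydsdakj", "lye", "lyi", "lyjypt", "lykpcjdvtk", "lyupo"
Leaf count: 9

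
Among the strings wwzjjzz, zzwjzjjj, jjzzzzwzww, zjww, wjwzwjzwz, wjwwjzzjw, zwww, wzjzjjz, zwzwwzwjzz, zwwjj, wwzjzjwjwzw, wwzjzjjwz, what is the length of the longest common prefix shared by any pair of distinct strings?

Equivalently: take the maximum, over all pairs, of their longest common prefix length.
e.g. "wwzjzjjwz" and "wwzjzjwjwzw" share the prefix "wwzjzj" of length 6; no pair shares a longer one.
Longest shared-prefix length: 6

6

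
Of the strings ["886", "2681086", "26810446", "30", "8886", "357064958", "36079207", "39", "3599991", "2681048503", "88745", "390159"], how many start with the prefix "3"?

Walk to "3"; the words in its subtree are exactly those with that prefix.
Words under "3": 30, 357064958, 3599991, 36079207, 39, 390159
Count: 6

6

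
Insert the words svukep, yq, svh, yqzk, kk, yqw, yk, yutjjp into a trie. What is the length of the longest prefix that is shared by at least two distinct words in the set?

Look for the deepest trie node that still has at least two words in its subtree.
e.g. "svh" and "svukep" share the prefix "sv" of length 2; no pair shares a longer one.
Longest shared-prefix length: 2

2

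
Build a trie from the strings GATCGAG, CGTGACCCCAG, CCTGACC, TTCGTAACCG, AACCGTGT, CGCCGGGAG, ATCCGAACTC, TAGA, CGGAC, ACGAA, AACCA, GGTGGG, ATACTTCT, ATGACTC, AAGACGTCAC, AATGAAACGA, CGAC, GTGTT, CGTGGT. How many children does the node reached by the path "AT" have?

3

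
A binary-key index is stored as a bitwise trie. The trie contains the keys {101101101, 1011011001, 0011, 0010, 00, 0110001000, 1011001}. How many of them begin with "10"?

3

Walk to "10"; the words in its subtree are exactly those with that prefix.
Words under "10": 1011001, 1011011001, 101101101
Count: 3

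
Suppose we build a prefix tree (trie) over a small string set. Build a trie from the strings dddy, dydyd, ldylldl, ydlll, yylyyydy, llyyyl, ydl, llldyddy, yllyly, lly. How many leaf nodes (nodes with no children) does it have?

8

Leaves are exactly the stored words that no other stored word extends.
Those words: "dddy", "dydyd", "ldylldl", "llldyddy", "llyyyl", "ydlll", "yllyly", "yylyyydy"
Leaf count: 8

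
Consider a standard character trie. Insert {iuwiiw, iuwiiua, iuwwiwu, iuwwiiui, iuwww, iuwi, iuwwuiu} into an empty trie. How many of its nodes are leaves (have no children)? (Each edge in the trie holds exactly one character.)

A leaf is a node with no children — equivalently, the end of a word that is not a proper prefix of any other stored word.
Those words: "iuwiiua", "iuwiiw", "iuwwiiui", "iuwwiwu", "iuwwuiu", "iuwww"
Leaf count: 6

6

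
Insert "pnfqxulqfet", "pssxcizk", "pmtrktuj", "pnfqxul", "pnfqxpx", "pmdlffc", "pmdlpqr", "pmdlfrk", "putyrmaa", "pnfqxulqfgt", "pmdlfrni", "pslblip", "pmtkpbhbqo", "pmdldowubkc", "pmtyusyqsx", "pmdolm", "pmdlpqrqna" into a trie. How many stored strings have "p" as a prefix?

17

Traverse to the node for "p", then collect every word in that subtree.
Words under "p": pmdldowubkc, pmdlffc, pmdlfrk, pmdlfrni, pmdlpqr, pmdlpqrqna, pmdolm, pmtkpbhbqo, pmtrktuj, pmtyusyqsx, pnfqxpx, pnfqxul, pnfqxulqfet, pnfqxulqfgt, pslblip, pssxcizk, putyrmaa
Count: 17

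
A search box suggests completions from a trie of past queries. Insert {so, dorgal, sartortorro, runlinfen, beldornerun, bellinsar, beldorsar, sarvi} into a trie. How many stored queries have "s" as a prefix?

3

Traverse to the node for "s", then collect every word in that subtree.
Matches: "sartortorro", "sarvi", "so"
Count: 3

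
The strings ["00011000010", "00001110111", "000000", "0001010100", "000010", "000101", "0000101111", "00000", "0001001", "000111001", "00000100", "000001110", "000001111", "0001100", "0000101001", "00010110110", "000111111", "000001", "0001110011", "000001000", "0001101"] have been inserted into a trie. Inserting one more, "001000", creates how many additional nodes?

The longest prefix of "001000" already in the trie is "00" (length 2).
Each of the 4 remaining characters creates one node.

4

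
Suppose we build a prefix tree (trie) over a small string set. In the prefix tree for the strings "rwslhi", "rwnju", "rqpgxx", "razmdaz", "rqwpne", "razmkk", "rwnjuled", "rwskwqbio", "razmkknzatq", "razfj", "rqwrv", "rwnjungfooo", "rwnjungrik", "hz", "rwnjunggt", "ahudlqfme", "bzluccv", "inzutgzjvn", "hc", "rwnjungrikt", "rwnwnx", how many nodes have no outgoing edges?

Leaves are exactly the stored words that no other stored word extends.
Those words: "ahudlqfme", "bzluccv", "hc", "hz", "inzutgzjvn", "razfj", "razmdaz", "razmkknzatq", "rqpgxx", "rqwpne", "rqwrv", "rwnjuled", "rwnjungfooo", "rwnjunggt", "rwnjungrikt", "rwnwnx", "rwskwqbio", "rwslhi"
Leaf count: 18

18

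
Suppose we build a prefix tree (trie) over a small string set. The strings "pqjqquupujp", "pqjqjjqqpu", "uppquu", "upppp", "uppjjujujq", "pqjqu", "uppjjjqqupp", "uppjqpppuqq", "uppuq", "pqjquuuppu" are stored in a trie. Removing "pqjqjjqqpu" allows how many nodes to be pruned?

6

A node on "pqjqjjqqpu"'s path can go only if nothing else ends at it or branches off below it.
The suffix "jjqqpu" (6 nodes) is used only by "pqjqjjqqpu"; the node for "pqjq" still has the child "q", so pruning stops there.
Nodes removed: 6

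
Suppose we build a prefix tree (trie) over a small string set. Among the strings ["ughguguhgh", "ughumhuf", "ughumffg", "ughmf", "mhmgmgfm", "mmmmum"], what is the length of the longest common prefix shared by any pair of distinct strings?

Look for the deepest trie node that still has at least two words in its subtree.
e.g. "ughumffg" and "ughumhuf" share the prefix "ughum" of length 5; no pair shares a longer one.
Longest shared-prefix length: 5

5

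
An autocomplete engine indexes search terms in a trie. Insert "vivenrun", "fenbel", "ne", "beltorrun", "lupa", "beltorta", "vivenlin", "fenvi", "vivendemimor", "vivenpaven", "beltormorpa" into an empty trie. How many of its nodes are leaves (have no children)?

11

Leaves are exactly the stored words that no other stored word extends.
Those words: "beltormorpa", "beltorrun", "beltorta", "fenbel", "fenvi", "lupa", "ne", "vivendemimor", "vivenlin", "vivenpaven", "vivenrun"
Leaf count: 11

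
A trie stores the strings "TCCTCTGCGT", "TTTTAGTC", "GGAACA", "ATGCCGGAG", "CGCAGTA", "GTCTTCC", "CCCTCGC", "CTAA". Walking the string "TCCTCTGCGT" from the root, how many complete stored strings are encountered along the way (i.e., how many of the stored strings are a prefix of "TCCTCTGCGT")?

1

Traverse "TCCTCTGCGT" character by character; count nodes along the way that are marked as word ends.
Prefixes of the query that are stored words: "TCCTCTGCGT"
Count: 1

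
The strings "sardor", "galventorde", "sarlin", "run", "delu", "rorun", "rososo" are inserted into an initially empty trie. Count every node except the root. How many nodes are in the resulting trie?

Trie structure (* marks end of a word):
(root)
├─ d
│  └─ e
│     └─ l
│        └─ u *
├─ g
│  └─ a
│     └─ l
│        └─ v
│           └─ e
│              └─ n
│                 └─ t
│                    └─ o
│                       └─ r
│                          └─ d
│                             └─ e *
├─ r
│  ├─ o
│  │  ├─ r
│  │  │  └─ u
│  │  │     └─ n *
│  │  └─ s
│  │     └─ o
│  │        └─ s
│  │           └─ o *
│  └─ u
│     └─ n *
└─ s
   └─ a
      └─ r
         ├─ d
         │  └─ o
         │     └─ r *
         └─ l
            └─ i
               └─ n *
Counting every labelled node above: 35.

35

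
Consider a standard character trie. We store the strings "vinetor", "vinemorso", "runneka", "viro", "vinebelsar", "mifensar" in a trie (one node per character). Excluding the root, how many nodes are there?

35

Insert word by word; a character creates a node only if that edge doesn't already exist:
  "vinetor" → 7 new (v, i, n, e, t, o, r)
  "vinemorso" → prefix "vine" already present; 5 new (m, o, r, s, o)
  "runneka" → 7 new (r, u, n, n, e, k, a)
  "viro" → prefix "vi" already present; 2 new (r, o)
  "vinebelsar" → prefix "vine" already present; 6 new (b, e, l, s, a, r)
  "mifensar" → 8 new (m, i, f, e, n, s, a, r)
Total nodes = 7 + 5 + 7 + 2 + 6 + 8 = 35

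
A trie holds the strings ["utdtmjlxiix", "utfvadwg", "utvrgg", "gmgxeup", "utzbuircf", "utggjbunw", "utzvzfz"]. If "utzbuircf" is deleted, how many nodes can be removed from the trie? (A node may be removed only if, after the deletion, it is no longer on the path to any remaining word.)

6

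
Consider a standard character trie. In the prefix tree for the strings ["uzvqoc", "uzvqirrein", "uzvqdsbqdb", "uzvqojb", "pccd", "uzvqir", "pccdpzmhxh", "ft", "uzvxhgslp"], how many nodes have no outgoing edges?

7

A leaf is a node with no children — equivalently, the end of a word that is not a proper prefix of any other stored word.
Those words: "ft", "pccdpzmhxh", "uzvqdsbqdb", "uzvqirrein", "uzvqoc", "uzvqojb", "uzvxhgslp"
Leaf count: 7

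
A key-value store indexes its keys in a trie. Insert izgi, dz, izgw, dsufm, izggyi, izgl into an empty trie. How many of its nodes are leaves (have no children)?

A leaf is a node with no children — equivalently, the end of a word that is not a proper prefix of any other stored word.
Those words: "dsufm", "dz", "izggyi", "izgi", "izgl", "izgw"
Leaf count: 6

6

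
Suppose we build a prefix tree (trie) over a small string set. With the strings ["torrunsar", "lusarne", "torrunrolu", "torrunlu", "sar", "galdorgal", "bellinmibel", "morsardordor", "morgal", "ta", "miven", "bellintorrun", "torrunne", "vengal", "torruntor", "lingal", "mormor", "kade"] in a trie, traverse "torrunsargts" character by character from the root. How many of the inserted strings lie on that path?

Check each prefix of "torrunsargts" against the stored set — each match is an end-marker on the path.
Prefixes of the query that are stored words: "torrunsar"
Count: 1

1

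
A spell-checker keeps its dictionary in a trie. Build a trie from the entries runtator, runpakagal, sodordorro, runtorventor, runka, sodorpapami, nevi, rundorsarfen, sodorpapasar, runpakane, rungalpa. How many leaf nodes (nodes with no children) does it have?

11

Leaves are exactly the stored words that no other stored word extends.
Those words: "nevi", "rundorsarfen", "rungalpa", "runka", "runpakagal", "runpakane", "runtator", "runtorventor", "sodordorro", "sodorpapami", "sodorpapasar"
Leaf count: 11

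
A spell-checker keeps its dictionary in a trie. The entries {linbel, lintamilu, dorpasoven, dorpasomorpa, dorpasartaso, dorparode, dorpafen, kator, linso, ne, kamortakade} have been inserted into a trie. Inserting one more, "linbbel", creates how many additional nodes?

"linb" is already a path in the trie; the remaining "bel" must be added.
New nodes needed: |"linbbel"| − 4 = 7 − 4 = 3.

3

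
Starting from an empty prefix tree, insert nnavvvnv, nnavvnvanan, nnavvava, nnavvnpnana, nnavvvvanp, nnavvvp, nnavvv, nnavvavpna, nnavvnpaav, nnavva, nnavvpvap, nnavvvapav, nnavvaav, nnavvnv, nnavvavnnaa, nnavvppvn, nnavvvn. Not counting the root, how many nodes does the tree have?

Count nodes per top-level branch (shared prefixes stored once):
  'n'-branch (nnavva, nnavvaav, nnavvava, nnavvavnnaa, nnavvavpna, nnavvnpaav, nnavvnpnana, nnavvnv, nnavvnvanan, nnavvppvn, nnavvpvap, nnavvv, nnavvvapav, nnavvvn, nnavvvnv, nnavvvp, nnavvvvanp): 50 nodes
Sum: 50

50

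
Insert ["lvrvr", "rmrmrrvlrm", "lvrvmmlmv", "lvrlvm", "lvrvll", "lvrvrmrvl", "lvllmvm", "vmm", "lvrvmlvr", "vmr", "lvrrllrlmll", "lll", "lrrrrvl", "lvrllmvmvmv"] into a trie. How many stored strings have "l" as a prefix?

Traverse to the node for "l", then collect every word in that subtree.
Matches: "lll", "lrrrrvl", "lvllmvm", "lvrllmvmvmv", "lvrlvm", "lvrrllrlmll", "lvrvll", "lvrvmlvr", "lvrvmmlmv", "lvrvr", "lvrvrmrvl"
Count: 11

11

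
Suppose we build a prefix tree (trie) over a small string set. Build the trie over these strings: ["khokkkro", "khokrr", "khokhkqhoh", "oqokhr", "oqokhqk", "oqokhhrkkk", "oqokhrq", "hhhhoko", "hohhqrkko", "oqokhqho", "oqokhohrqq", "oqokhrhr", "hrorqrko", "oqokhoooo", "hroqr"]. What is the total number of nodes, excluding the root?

For each word, the new-node count is its length minus the longest prefix already in the trie:
  "khokkkro" → 8 new (k, h, o, k, k, k, r, o)
  "khokrr" → prefix "khok" already present; 2 new (r, r)
  "khokhkqhoh" → prefix "khok" already present; 6 new (h, k, q, h, o, h)
  "oqokhr" → 6 new (o, q, o, k, h, r)
  "oqokhqk" → prefix "oqokh" already present; 2 new (q, k)
  "oqokhhrkkk" → prefix "oqokh" already present; 5 new (h, r, k, k, k)
  "oqokhrq" → prefix "oqokhr" already present; 1 new (q)
  "hhhhoko" → 7 new (h, h, h, h, o, k, o)
  "hohhqrkko" → prefix "h" already present; 8 new (o, h, h, q, r, k, k, o)
  "oqokhqho" → prefix "oqokhq" already present; 2 new (h, o)
  "oqokhohrqq" → prefix "oqokh" already present; 5 new (o, h, r, q, q)
  "oqokhrhr" → prefix "oqokhr" already present; 2 new (h, r)
  "hrorqrko" → prefix "h" already present; 7 new (r, o, r, q, r, k, o)
  "oqokhoooo" → prefix "oqokho" already present; 3 new (o, o, o)
  "hroqr" → prefix "hro" already present; 2 new (q, r)
Total nodes = 8 + 2 + 6 + 6 + 2 + 5 + 1 + 7 + 8 + 2 + 5 + 2 + 7 + 3 + 2 = 66

66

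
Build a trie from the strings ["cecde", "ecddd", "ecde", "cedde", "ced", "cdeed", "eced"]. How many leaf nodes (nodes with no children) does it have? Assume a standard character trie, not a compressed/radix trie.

6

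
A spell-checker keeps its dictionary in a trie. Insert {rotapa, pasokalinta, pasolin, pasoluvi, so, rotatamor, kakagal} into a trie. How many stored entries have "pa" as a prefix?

3

Walk to "pa"; the words in its subtree are exactly those with that prefix.
Words under "pa": pasokalinta, pasolin, pasoluvi
Count: 3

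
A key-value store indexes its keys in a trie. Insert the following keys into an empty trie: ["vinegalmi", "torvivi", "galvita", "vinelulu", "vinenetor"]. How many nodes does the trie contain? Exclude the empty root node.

Trie structure (* marks end of a word):
(root)
├─ g
│  └─ a
│     └─ l
│        └─ v
│           └─ i
│              └─ t
│                 └─ a *
├─ t
│  └─ o
│     └─ r
│        └─ v
│           └─ i
│              └─ v
│                 └─ i *
└─ v
   └─ i
      └─ n
         └─ e
            ├─ g
            │  └─ a
            │     └─ l
            │        └─ m
            │           └─ i *
            ├─ l
            │  └─ u
            │     └─ l
            │        └─ u *
            └─ n
               └─ e
                  └─ t
                     └─ o
                        └─ r *
Counting every labelled node above: 32.

32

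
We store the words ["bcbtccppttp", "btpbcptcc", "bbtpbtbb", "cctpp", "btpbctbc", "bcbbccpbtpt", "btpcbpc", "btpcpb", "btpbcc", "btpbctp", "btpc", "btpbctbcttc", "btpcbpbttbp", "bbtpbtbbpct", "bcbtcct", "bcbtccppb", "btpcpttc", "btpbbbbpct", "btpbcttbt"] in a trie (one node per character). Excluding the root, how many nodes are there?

75

For each word, the new-node count is its length minus the longest prefix already in the trie:
  "bcbtccppttp" → 11 new (b, c, b, t, c, c, p, p, t, t, p)
  "btpbcptcc" → prefix "b" already present; 8 new (t, p, b, c, p, t, c, c)
  "bbtpbtbb" → prefix "b" already present; 7 new (b, t, p, b, t, b, b)
  "cctpp" → 5 new (c, c, t, p, p)
  "btpbctbc" → prefix "btpbc" already present; 3 new (t, b, c)
  "bcbbccpbtpt" → prefix "bcb" already present; 8 new (b, c, c, p, b, t, p, t)
  "btpcbpc" → prefix "btp" already present; 4 new (c, b, p, c)
  "btpcpb" → prefix "btpc" already present; 2 new (p, b)
  "btpbcc" → prefix "btpbc" already present; 1 new (c)
  "btpbctp" → prefix "btpbct" already present; 1 new (p)
  "btpc" → prefix "btpc" already present; 0 new (none)
  "btpbctbcttc" → prefix "btpbctbc" already present; 3 new (t, t, c)
  "btpcbpbttbp" → prefix "btpcbp" already present; 5 new (b, t, t, b, p)
  "bbtpbtbbpct" → prefix "bbtpbtbb" already present; 3 new (p, c, t)
  "bcbtcct" → prefix "bcbtcc" already present; 1 new (t)
  "bcbtccppb" → prefix "bcbtccpp" already present; 1 new (b)
  "btpcpttc" → prefix "btpcp" already present; 3 new (t, t, c)
  "btpbbbbpct" → prefix "btpb" already present; 6 new (b, b, b, p, c, t)
  "btpbcttbt" → prefix "btpbct" already present; 3 new (t, b, t)
Total nodes = 11 + 8 + 7 + 5 + 3 + 8 + 4 + 2 + 1 + 1 + 0 + 3 + 5 + 3 + 1 + 1 + 3 + 6 + 3 = 75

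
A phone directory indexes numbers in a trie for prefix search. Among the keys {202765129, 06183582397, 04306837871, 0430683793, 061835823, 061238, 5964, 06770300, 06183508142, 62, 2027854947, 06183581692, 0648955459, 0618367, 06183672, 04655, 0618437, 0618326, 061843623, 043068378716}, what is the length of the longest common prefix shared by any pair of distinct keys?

11

Look for the deepest trie node that still has at least two words in its subtree.
e.g. "04306837871" and "043068378716" share the prefix "04306837871" of length 11; no pair shares a longer one.
Longest shared-prefix length: 11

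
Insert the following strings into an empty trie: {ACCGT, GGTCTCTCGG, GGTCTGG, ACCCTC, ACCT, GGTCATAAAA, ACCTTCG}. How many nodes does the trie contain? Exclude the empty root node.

Trie structure (* marks end of a word):
(root)
├─ A
│  └─ C
│     └─ C
│        ├─ C
│        │  └─ T
│        │     └─ C *
│        ├─ G
│        │  └─ T *
│        └─ T *
│           └─ T
│              └─ C
│                 └─ G *
└─ G
   └─ G
      └─ T
         └─ C
            ├─ A
            │  └─ T
            │     └─ A
            │        └─ A
            │           └─ A
            │              └─ A *
            └─ T
               ├─ C
               │  └─ T
               │     └─ C
               │        └─ G
               │           └─ G *
               └─ G
                  └─ G *
Counting every labelled node above: 30.

30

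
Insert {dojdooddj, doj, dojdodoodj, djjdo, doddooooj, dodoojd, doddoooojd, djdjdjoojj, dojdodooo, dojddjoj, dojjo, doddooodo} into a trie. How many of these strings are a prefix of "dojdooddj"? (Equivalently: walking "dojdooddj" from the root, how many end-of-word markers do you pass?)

2

Traverse "dojdooddj" character by character; count nodes along the way that are marked as word ends.
Prefixes of the query that are stored words: "doj", "dojdooddj"
Count: 2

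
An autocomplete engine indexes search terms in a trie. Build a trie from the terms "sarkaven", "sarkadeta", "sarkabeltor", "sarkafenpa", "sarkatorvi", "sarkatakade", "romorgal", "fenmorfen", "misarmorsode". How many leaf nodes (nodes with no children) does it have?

9

A leaf is a node with no children — equivalently, the end of a word that is not a proper prefix of any other stored word.
Those words: "fenmorfen", "misarmorsode", "romorgal", "sarkabeltor", "sarkadeta", "sarkafenpa", "sarkatakade", "sarkatorvi", "sarkaven"
Leaf count: 9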